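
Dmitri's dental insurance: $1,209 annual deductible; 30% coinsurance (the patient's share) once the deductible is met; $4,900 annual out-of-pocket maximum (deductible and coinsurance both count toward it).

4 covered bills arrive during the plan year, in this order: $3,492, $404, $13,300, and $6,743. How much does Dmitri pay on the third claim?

$2,884.90

Bill 1, $3,492: $1,209 to deductible, leaving $2,283; 30% of $2,283 = $684.90. Patient owes $1,893.90 (running OOP $1,893.90).
Bill 2, $404: deductible already satisfied, so patient's share is 30% × $404 = $121.20. Patient owes $121.20 (running OOP $2,015.10).
Bill 3, $13,300: deductible already satisfied, so patient's share is 30% × $13,300 = $3,990. OOP would hit $6,005.10 > $4,900, so the cap limits the patient to $4,900 − $2,015.10 = $2,884.90.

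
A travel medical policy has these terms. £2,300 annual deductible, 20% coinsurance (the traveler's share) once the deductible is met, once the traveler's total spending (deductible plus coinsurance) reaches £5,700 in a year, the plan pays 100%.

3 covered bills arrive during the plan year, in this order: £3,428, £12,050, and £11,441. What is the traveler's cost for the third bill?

Claim 1 — £3,428: £2,300 to deductible, leaving £1,128; traveler's 20% is £225.60. Traveler pays £2,525.60; OOP now £2,525.60.
Claim 2 — £12,050: 20% coinsurance on £12,050 = £2,410. Cost to traveler: £2,410. OOP to date £4,935.60.
Claim 3 — £11,441: deductible already satisfied, so traveler's share is 20% × £11,441 = £2,288.20. OOP would hit £7,223.80 > £5,700, so the cap limits the traveler to £5,700 − £4,935.60 = £764.40.

£764.40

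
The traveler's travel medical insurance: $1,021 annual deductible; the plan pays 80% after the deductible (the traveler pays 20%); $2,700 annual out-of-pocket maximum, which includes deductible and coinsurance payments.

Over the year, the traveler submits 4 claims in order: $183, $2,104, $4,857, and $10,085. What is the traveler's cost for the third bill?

$971.40

Claim 1 — $183: all of it applies to the deductible. Traveler owes $183 (running OOP $183).
Claim 2 — $2,104: $838 finishes the deductible; $1,266 goes to coinsurance; coinsurance $1,266 × 20% = $253.20. Cost to traveler: $1,091.20. OOP to date $1,274.20.
Claim 3 — $4,857: deductible met; 20% of $4,857 = $971.40. Traveler pays $971.40; OOP now $2,245.60.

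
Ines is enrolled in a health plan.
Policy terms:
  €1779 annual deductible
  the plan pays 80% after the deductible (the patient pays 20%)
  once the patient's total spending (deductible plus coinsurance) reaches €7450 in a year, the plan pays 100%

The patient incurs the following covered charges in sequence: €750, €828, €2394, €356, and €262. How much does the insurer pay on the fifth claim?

€209.60

Claim 1 — €750: entire amount goes to the deductible. Cost to patient: €750. OOP to date €750. Insurer: €750 − €750 = €0.
Claim 2 — €828: all of it applies to the deductible. Patient owes €828 (running OOP €1578). Insurer: €828 − €828 = €0.
Claim 3 — €2394: €201 to deductible, leaving €2193; 20% of €2193 = €438.60. Patient owes €639.60 (running OOP €2217.60). Insurer: €2394 − €639.60 = €1754.40.
Claim 4 — €356: deductible met; 20% of €356 = €71.20. Patient pays €71.20; OOP now €2288.80. Insurer: €356 − €71.20 = €284.80.
Claim 5 — €262: deductible already satisfied, so patient's share is 20% × €262 = €52.40. Patient owes €52.40 (running OOP €2341.20). Insurer: €262 − €52.40 = €209.60.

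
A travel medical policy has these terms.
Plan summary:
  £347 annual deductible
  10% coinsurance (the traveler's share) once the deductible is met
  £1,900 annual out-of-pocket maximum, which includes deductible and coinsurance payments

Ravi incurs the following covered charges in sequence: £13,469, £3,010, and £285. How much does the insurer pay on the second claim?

#1 (£13,469): £347 finishes the deductible; £13,122 goes to coinsurance; coinsurance £13,122 × 10% = £1,312.20. Cost to traveler: £1,659.20. OOP to date £1,659.20. Insurer: £13,469 − £1,659.20 = £11,809.80.
#2 (£3,010): 10% coinsurance on £3,010 = £301. Adding that to £1,659.20 gives £1,960.20, past the £1,900 cap; traveler pays only £1,900 − £1,659.20 = £240.80. Insurer: £3,010 − £240.80 = £2,769.20.

£2,769.20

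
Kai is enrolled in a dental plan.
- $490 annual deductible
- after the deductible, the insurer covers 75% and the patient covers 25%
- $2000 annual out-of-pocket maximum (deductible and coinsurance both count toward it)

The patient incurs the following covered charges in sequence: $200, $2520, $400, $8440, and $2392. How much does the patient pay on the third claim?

$100

#1 ($200): entire amount goes to the deductible. Cost to patient: $200. OOP to date $200.
#2 ($2520): deductible takes $290, $2230 remains; coinsurance $2230 × 25% = $557.50. Patient owes $847.50 (running OOP $1047.50).
#3 ($400): 25% coinsurance on $400 = $100. Cost to patient: $100. OOP to date $1147.50.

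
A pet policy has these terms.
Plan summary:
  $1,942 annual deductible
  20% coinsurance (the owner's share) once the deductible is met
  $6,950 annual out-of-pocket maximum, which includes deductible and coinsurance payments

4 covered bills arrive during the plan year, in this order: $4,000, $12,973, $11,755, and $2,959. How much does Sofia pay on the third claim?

$2,001.80

Claim 1 — $4,000: $1,942 to deductible, leaving $2,058; 20% of $2,058 = $411.60. Owner pays $2,353.60; OOP now $2,353.60.
Claim 2 — $12,973: 20% coinsurance on $12,973 = $2,594.60. Owner pays $2,594.60; OOP now $4,948.20.
Claim 3 — $11,755: deductible met; 20% of $11,755 = $2,351. OOP would hit $7,299.20 > $6,950, so the cap limits the owner to $6,950 − $4,948.20 = $2,001.80.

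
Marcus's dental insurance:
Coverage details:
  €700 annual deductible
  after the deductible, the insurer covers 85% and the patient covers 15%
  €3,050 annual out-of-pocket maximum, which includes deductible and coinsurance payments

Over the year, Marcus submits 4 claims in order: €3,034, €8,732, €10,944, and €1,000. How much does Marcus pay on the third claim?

€690.10

Bill 1, €3,034: €700 to deductible, leaving €2,334; 15% of €2,334 = €350.10. Cost to patient: €1,050.10. OOP to date €1,050.10.
Bill 2, €8,732: deductible already satisfied, so patient's share is 15% × €8,732 = €1,309.80. Patient owes €1,309.80 (running OOP €2,359.90).
Bill 3, €10,944: 15% coinsurance on €10,944 = €1,641.60. That would push OOP to €4,001.50, over the €3,050 cap, so patient pays €3,050 − €2,359.90 = €690.10.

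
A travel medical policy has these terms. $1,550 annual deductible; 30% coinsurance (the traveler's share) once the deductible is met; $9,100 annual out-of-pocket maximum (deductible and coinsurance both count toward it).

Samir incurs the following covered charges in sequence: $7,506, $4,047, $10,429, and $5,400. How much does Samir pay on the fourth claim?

$1,420.40

Claim 1 — $7,506: deductible takes $1,550, $5,956 remains; 30% of $5,956 = $1,786.80. Traveler owes $3,336.80 (running OOP $3,336.80).
Claim 2 — $4,047: deductible already satisfied, so traveler's share is 30% × $4,047 = $1,214.10. Cost to traveler: $1,214.10. OOP to date $4,550.90.
Claim 3 — $10,429: 30% coinsurance on $10,429 = $3,128.70. Traveler owes $3,128.70 (running OOP $7,679.60).
Claim 4 — $5,400: deductible met; 30% of $5,400 = $1,620. That would push OOP to $9,299.60, over the $9,100 cap, so traveler pays $9,100 − $7,679.60 = $1,420.40.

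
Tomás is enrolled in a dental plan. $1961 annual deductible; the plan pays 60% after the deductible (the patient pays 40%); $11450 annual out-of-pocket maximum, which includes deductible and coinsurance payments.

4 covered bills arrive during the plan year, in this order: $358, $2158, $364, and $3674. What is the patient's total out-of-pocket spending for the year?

Claim 1 — $358: all of it applies to the deductible. Patient owes $358 (running OOP $358).
Claim 2 — $2158: deductible takes $1603, $555 remains; coinsurance $555 × 40% = $222. Patient pays $1825; OOP now $2183.
Claim 3 — $364: deductible met; 40% of $364 = $145.60. Patient pays $145.60; OOP now $2328.60.
Claim 4 — $3674: deductible already satisfied, so patient's share is 40% × $3674 = $1469.60. Patient pays $1469.60; OOP now $3798.20.
Total paid by the patient: $358 + $1825 + $145.60 + $1469.60 = $3798.20.

$3798.20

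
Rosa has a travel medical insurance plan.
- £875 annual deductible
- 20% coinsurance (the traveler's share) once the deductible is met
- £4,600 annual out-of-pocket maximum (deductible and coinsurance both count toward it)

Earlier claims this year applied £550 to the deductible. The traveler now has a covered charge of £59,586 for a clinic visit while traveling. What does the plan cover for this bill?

£55,536

Remaining deductible: £875 − £550 = £325.
The remaining £59,261 (= £59,586 − £325) moves to coinsurance.
Coinsurance: £59,261 × 20% = £11,852.20.
Traveler responsibility before any cap: £325 + £11,852.20 = £12,177.20.
Year-to-date out-of-pocket would reach £550 + £12,177.20 = £12,727.20, above the £4,600 maximum, so the traveler pays only £4,600 − £550 = £4,050.
The insurer covers the remainder: £59,586 − £4,050 = £55,536.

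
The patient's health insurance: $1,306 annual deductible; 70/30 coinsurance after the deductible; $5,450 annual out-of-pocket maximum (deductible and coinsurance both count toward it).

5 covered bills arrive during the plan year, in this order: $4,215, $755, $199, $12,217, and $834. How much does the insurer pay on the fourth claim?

$9,231.90

Claim 1 — $4,215: $1,306 finishes the deductible; $2,909 goes to coinsurance; patient's 30% is $872.70. Cost to patient: $2,178.70. OOP to date $2,178.70. Insurer: $4,215 − $2,178.70 = $2,036.30.
Claim 2 — $755: deductible met; 30% of $755 = $226.50. Patient pays $226.50; OOP now $2,405.20. Insurer: $755 − $226.50 = $528.50.
Claim 3 — $199: deductible met; 30% of $199 = $59.70. Patient pays $59.70; OOP now $2,464.90. Plan pays $199 − $59.70 = $139.30.
Claim 4 — $12,217: deductible already satisfied, so patient's share is 30% × $12,217 = $3,665.10. Adding that to $2,464.90 gives $6,130, past the $5,450 cap; patient pays only $5,450 − $2,464.90 = $2,985.10. Insurer: $12,217 − $2,985.10 = $9,231.90.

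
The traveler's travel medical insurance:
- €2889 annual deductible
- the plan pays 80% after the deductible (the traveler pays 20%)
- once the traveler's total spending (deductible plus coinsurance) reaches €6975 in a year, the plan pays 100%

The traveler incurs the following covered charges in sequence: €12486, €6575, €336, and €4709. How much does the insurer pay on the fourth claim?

€3924.60

#1 (€12486): €2889 to deductible, leaving €9597; traveler's 20% is €1919.40. Traveler pays €4808.40; OOP now €4808.40. Insurer: €12486 − €4808.40 = €7677.60.
#2 (€6575): deductible met; 20% of €6575 = €1315. Traveler pays €1315; OOP now €6123.40. Insurer: €6575 − €1315 = €5260.
#3 (€336): 20% coinsurance on €336 = €67.20. Traveler owes €67.20 (running OOP €6190.60). Insurer: €336 − €67.20 = €268.80.
#4 (€4709): 20% coinsurance on €4709 = €941.80. That would push OOP to €7132.40, over the €6975 cap, so traveler pays €6975 − €6190.60 = €784.40. Plan pays €4709 − €784.40 = €3924.60.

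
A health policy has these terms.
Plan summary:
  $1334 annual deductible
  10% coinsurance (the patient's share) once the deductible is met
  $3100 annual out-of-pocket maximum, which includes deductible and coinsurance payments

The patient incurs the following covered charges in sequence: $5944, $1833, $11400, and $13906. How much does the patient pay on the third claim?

Claim 1 ($5944): $1334 to deductible, leaving $4610; patient's 10% is $461. Cost to patient: $1795. OOP to date $1795.
Claim 2 ($1833): 10% coinsurance on $1833 = $183.30. Cost to patient: $183.30. OOP to date $1978.30.
Claim 3 ($11400): deductible met; 10% of $11400 = $1140. That would push OOP to $3118.30, over the $3100 cap, so patient pays $3100 − $1978.30 = $1121.70.

$1121.70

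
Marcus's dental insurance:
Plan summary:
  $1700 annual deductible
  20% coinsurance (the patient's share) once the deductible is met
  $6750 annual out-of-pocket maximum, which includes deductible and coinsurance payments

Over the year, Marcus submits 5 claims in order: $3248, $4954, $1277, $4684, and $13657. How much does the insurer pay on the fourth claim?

Claim 1 ($3248): $1700 finishes the deductible; $1548 goes to coinsurance; patient's 20% is $309.60. Cost to patient: $2009.60. OOP to date $2009.60. Insurer: $3248 − $2009.60 = $1238.40.
Claim 2 ($4954): deductible met; 20% of $4954 = $990.80. Patient pays $990.80; OOP now $3000.40. Insurer: $4954 − $990.80 = $3963.20.
Claim 3 ($1277): 20% coinsurance on $1277 = $255.40. Patient owes $255.40 (running OOP $3255.80). Insurer: $1277 − $255.40 = $1021.60.
Claim 4 ($4684): deductible already satisfied, so patient's share is 20% × $4684 = $936.80. Patient owes $936.80 (running OOP $4192.60). Plan pays $4684 − $936.80 = $3747.20.

$3747.20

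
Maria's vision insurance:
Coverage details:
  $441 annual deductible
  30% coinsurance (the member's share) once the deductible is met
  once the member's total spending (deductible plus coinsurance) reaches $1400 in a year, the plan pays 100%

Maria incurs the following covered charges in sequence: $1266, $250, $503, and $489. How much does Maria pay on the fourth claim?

$146.70

Bill 1, $1266: $441 finishes the deductible; $825 goes to coinsurance; coinsurance $825 × 30% = $247.50. Member pays $688.50; OOP now $688.50.
Bill 2, $250: deductible already satisfied, so member's share is 30% × $250 = $75. Member pays $75; OOP now $763.50.
Bill 3, $503: deductible already satisfied, so member's share is 30% × $503 = $150.90. Member owes $150.90 (running OOP $914.40).
Bill 4, $489: deductible already satisfied, so member's share is 30% × $489 = $146.70. Member owes $146.70 (running OOP $1061.10).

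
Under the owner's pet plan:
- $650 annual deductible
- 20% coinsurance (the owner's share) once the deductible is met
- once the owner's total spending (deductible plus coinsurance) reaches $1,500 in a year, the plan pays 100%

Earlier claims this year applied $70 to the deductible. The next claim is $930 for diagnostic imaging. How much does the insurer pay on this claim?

$70 of the $650 deductible is already met, leaving $580.
The remaining $350 (= $930 − $580) moves to coinsurance.
Coinsurance: $350 × 20% = $70.
Owner responsibility before any cap: $580 + $70 = $650.
Cumulative spending $70 + $650 = $720 stays under the $1,500 maximum.
The plan picks up $930 − $650 = $280.

$280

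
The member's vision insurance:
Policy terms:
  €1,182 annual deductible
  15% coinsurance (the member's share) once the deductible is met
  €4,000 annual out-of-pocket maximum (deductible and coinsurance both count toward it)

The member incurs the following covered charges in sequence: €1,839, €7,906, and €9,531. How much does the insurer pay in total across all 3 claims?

€15,379.90

Bill 1, €1,839: €1,182 finishes the deductible; €657 goes to coinsurance; 15% of €657 = €98.55. Cost to member: €1,280.55. OOP to date €1,280.55. Insurer: €1,839 − €1,280.55 = €558.45.
Bill 2, €7,906: deductible already satisfied, so member's share is 15% × €7,906 = €1,185.90. Member pays €1,185.90; OOP now €2,466.45. Plan pays €7,906 − €1,185.90 = €6,720.10.
Bill 3, €9,531: deductible already satisfied, so member's share is 15% × €9,531 = €1,429.65. Member pays €1,429.65; OOP now €3,896.10. Plan pays €9,531 − €1,429.65 = €8,101.35.
Insurer total = bills − member's total = €19,276 − €3,896.10 = €15,379.90.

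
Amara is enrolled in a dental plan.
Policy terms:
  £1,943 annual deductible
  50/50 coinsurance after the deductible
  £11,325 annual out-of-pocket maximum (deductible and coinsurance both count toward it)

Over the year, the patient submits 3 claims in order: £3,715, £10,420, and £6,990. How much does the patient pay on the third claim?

£3,286

Bill 1, £3,715: deductible takes £1,943, £1,772 remains; 50% of £1,772 = £886. Cost to patient: £2,829. OOP to date £2,829.
Bill 2, £10,420: deductible already satisfied, so patient's share is 50% × £10,420 = £5,210. Cost to patient: £5,210. OOP to date £8,039.
Bill 3, £6,990: 50% coinsurance on £6,990 = £3,495. That would push OOP to £11,534, over the £11,325 cap, so patient pays £11,325 − £8,039 = £3,286.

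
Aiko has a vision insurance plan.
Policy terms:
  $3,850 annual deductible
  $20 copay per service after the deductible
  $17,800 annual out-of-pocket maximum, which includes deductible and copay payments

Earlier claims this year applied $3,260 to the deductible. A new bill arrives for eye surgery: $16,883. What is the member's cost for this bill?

$610

Deductible still to meet: $3,850 − $3,260 = $590.
That leaves $16,883 − $590 = $16,293 for the copay.
Copay on this service: $20.
That puts the member's cost at $590 + $20 = $610 before any cap.
Year-to-date out-of-pocket becomes $3,260 + $610 = $3,870, still under the $17,800 maximum, so no cap applies.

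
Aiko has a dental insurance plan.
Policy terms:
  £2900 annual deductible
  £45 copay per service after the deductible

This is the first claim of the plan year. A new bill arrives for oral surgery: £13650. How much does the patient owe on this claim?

The full £2900 deductible is still open; £2900 of this bill applies to it.
After the £2900 deductible portion, £13650 − £2900 = £10750 is subject to the copay.
Copay on this service: £45.
Patient responsibility: £2900 + £45 = £2945.

£2945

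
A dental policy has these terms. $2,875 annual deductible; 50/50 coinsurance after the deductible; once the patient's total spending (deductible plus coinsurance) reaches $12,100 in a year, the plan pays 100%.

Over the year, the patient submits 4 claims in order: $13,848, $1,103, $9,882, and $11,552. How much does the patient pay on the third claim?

$3,187

Bill 1, $13,848: deductible takes $2,875, $10,973 remains; 50% of $10,973 = $5,486.50. Patient owes $8,361.50 (running OOP $8,361.50).
Bill 2, $1,103: deductible met; 50% of $1,103 = $551.50. Patient pays $551.50; OOP now $8,913.
Bill 3, $9,882: deductible already satisfied, so patient's share is 50% × $9,882 = $4,941. Adding that to $8,913 gives $13,854, past the $12,100 cap; patient pays only $12,100 − $8,913 = $3,187.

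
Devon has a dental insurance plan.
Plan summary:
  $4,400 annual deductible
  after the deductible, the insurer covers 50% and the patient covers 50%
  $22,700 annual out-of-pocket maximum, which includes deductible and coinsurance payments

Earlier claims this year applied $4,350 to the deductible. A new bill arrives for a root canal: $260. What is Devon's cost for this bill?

Deductible still to meet: $4,400 − $4,350 = $50.
The remaining $210 (= $260 − $50) moves to coinsurance.
Coinsurance: $210 × 50% = $105.
So the patient owes $50 + $105 = $155 before any cap.
Total out-of-pocket so far would be $4,350 + $155 = $4,505, below the $22,700 cap — no reduction.

$155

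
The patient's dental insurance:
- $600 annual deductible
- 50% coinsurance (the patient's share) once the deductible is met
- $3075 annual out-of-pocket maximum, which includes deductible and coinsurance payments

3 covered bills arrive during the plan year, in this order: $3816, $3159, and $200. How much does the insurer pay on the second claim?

#1 ($3816): deductible takes $600, $3216 remains; coinsurance $3216 × 50% = $1608. Patient pays $2208; OOP now $2208. Plan pays $3816 − $2208 = $1608.
#2 ($3159): 50% coinsurance on $3159 = $1579.50. Adding that to $2208 gives $3787.50, past the $3075 cap; patient pays only $3075 − $2208 = $867. Insurer: $3159 − $867 = $2292.

$2292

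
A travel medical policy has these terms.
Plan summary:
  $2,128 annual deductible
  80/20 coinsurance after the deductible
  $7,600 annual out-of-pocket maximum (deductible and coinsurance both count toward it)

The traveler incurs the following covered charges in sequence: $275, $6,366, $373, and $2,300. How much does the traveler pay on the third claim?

Claim 1 ($275): all of it applies to the deductible. Cost to traveler: $275. OOP to date $275.
Claim 2 ($6,366): $1,853 finishes the deductible; $4,513 goes to coinsurance; coinsurance $4,513 × 20% = $902.60. Traveler owes $2,755.60 (running OOP $3,030.60).
Claim 3 ($373): 20% coinsurance on $373 = $74.60. Traveler owes $74.60 (running OOP $3,105.20).

$74.60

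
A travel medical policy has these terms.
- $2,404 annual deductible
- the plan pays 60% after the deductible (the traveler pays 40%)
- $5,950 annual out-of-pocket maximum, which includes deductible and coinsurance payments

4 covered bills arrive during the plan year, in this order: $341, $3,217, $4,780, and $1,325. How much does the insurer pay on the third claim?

#1 ($341): entire amount goes to the deductible. Traveler owes $341 (running OOP $341). Insurer: $341 − $341 = $0.
#2 ($3,217): deductible takes $2,063, $1,154 remains; 40% of $1,154 = $461.60. Traveler pays $2,524.60; OOP now $2,865.60. Insurer: $3,217 − $2,524.60 = $692.40.
#3 ($4,780): deductible already satisfied, so traveler's share is 40% × $4,780 = $1,912. Traveler pays $1,912; OOP now $4,777.60. Insurer: $4,780 − $1,912 = $2,868.

$2,868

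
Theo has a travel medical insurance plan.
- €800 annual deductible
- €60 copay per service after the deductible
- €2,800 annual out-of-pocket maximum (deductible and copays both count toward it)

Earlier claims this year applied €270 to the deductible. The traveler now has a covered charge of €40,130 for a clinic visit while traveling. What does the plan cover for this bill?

€270 of the €800 deductible is already met, leaving €530.
The remaining €39,600 (= €40,130 − €530) moves to the copay.
Copay on this service: €60.
That puts the traveler's cost at €530 + €60 = €590 before any cap.
Cumulative spending €270 + €590 = €860 stays under the €2,800 maximum.
The insurer covers the remainder: €40,130 − €590 = €39,540.

€39,540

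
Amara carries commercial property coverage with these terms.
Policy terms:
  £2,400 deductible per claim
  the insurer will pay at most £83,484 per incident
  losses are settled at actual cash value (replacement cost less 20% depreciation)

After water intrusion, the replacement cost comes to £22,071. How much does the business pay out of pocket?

At 20% depreciation, ACV = £22,071 − £4,414.20 = £17,656.80.
Less the £2,400 deductible: £17,656.80 − £2,400 = £15,256.80.
That's under the £83,484 cap, so the insurer reimburses the full £15,256.80.
Business's share is the uncovered remainder: £22,071 − £15,256.80 = £6,814.20.

£6,814.20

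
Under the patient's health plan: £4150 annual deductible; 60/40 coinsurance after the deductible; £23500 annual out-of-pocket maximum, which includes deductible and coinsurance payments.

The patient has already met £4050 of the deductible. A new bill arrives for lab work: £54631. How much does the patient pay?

£4050 of the £4150 deductible is already met, leaving £100.
That leaves £54631 − £100 = £54531 for coinsurance.
Coinsurance: £54531 × 40% = £21812.40.
That puts the patient's cost at £100 + £21812.40 = £21912.40 before any cap.
Adding £21912.40 to the £4050 already spent would give £25962.40, which exceeds the £23500 cap; the patient pays just £23500 − £4050 = £19450.

£19450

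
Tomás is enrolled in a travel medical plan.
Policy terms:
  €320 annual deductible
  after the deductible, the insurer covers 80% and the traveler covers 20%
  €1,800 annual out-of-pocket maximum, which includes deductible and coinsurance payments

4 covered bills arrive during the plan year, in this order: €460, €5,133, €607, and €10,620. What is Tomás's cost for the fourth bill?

Claim 1 (€460): €320 to deductible, leaving €140; traveler's 20% is €28. Traveler owes €348 (running OOP €348).
Claim 2 (€5,133): 20% coinsurance on €5,133 = €1,026.60. Traveler owes €1,026.60 (running OOP €1,374.60).
Claim 3 (€607): 20% coinsurance on €607 = €121.40. Cost to traveler: €121.40. OOP to date €1,496.
Claim 4 (€10,620): deductible already satisfied, so traveler's share is 20% × €10,620 = €2,124. Adding that to €1,496 gives €3,620, past the €1,800 cap; traveler pays only €1,800 − €1,496 = €304.

€304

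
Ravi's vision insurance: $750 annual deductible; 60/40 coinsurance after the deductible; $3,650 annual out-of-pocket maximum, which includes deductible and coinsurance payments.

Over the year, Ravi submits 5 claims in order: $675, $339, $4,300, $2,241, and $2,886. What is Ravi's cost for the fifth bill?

Bill 1, $675: fully absorbed by the deductible. Member pays $675; OOP now $675.
Bill 2, $339: $75 finishes the deductible; $264 goes to coinsurance; coinsurance $264 × 40% = $105.60. Member pays $180.60; OOP now $855.60.
Bill 3, $4,300: 40% coinsurance on $4,300 = $1,720. Cost to member: $1,720. OOP to date $2,575.60.
Bill 4, $2,241: deductible met; 40% of $2,241 = $896.40. Member owes $896.40 (running OOP $3,472).
Bill 5, $2,886: deductible met; 40% of $2,886 = $1,154.40. That would push OOP to $4,626.40, over the $3,650 cap, so member pays $3,650 − $3,472 = $178.

$178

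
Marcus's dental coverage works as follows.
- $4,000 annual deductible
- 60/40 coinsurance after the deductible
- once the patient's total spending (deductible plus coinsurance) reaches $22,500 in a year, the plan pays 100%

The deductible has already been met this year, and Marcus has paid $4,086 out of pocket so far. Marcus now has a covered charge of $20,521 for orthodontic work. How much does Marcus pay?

The deductible is already satisfied, so the full bill goes to coinsurance.
Coinsurance: $20,521 × 40% = $8,208.40.
Total out-of-pocket so far would be $4,086 + $8,208.40 = $12,294.40, below the $22,500 cap — no reduction.

$8,208.40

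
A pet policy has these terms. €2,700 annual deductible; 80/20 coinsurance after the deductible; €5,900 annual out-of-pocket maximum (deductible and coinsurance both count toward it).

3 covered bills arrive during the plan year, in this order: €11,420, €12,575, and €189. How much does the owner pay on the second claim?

€1,456

Claim 1 — €11,420: €2,700 finishes the deductible; €8,720 goes to coinsurance; owner's 20% is €1,744. Owner owes €4,444 (running OOP €4,444).
Claim 2 — €12,575: deductible already satisfied, so owner's share is 20% × €12,575 = €2,515. OOP would hit €6,959 > €5,900, so the cap limits the owner to €5,900 − €4,444 = €1,456.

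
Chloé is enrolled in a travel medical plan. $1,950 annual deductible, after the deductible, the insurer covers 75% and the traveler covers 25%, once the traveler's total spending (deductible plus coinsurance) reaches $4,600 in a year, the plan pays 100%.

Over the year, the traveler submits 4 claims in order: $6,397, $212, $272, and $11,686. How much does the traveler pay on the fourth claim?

$1,417.25

#1 ($6,397): deductible takes $1,950, $4,447 remains; 25% of $4,447 = $1,111.75. Traveler pays $3,061.75; OOP now $3,061.75.
#2 ($212): 25% coinsurance on $212 = $53. Traveler owes $53 (running OOP $3,114.75).
#3 ($272): deductible met; 25% of $272 = $68. Cost to traveler: $68. OOP to date $3,182.75.
#4 ($11,686): deductible already satisfied, so traveler's share is 25% × $11,686 = $2,921.50. That would push OOP to $6,104.25, over the $4,600 cap, so traveler pays $4,600 − $3,182.75 = $1,417.25.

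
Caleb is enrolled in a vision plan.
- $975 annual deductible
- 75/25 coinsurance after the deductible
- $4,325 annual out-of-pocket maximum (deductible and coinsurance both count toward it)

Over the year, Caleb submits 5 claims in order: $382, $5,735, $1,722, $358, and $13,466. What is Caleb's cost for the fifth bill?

$1,544.50

Claim 1 ($382): fully absorbed by the deductible. Cost to member: $382. OOP to date $382.
Claim 2 ($5,735): $593 to deductible, leaving $5,142; coinsurance $5,142 × 25% = $1,285.50. Member owes $1,878.50 (running OOP $2,260.50).
Claim 3 ($1,722): deductible met; 25% of $1,722 = $430.50. Cost to member: $430.50. OOP to date $2,691.
Claim 4 ($358): deductible met; 25% of $358 = $89.50. Member owes $89.50 (running OOP $2,780.50).
Claim 5 ($13,466): deductible met; 25% of $13,466 = $3,366.50. OOP would hit $6,147 > $4,325, so the cap limits the member to $4,325 − $2,780.50 = $1,544.50.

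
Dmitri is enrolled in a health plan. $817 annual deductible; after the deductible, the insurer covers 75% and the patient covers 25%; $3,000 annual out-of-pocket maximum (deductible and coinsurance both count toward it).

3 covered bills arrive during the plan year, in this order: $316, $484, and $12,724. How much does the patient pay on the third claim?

Claim 1 ($316): all of it applies to the deductible. Cost to patient: $316. OOP to date $316.
Claim 2 ($484): entire amount goes to the deductible. Cost to patient: $484. OOP to date $800.
Claim 3 ($12,724): $17 finishes the deductible; $12,707 goes to coinsurance; coinsurance $12,707 × 25% = $3,176.75. Deductible plus coinsurance: $17 + $3,176.75 = $3,193.75. That would push OOP to $3,993.75, over the $3,000 cap, so patient pays $3,000 − $800 = $2,200.

$2,200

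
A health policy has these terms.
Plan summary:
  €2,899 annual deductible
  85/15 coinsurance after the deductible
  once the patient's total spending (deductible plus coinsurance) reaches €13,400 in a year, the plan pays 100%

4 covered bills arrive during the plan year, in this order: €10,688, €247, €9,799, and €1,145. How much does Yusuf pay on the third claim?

#1 (€10,688): €2,899 finishes the deductible; €7,789 goes to coinsurance; coinsurance €7,789 × 15% = €1,168.35. Patient pays €4,067.35; OOP now €4,067.35.
#2 (€247): deductible already satisfied, so patient's share is 15% × €247 = €37.05. Patient pays €37.05; OOP now €4,104.40.
#3 (€9,799): deductible already satisfied, so patient's share is 15% × €9,799 = €1,469.85. Cost to patient: €1,469.85. OOP to date €5,574.25.

€1,469.85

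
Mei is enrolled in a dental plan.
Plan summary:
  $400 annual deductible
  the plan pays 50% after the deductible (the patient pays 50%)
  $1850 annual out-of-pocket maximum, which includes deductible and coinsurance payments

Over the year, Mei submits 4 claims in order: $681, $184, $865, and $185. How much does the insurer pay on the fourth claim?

Claim 1 — $681: deductible takes $400, $281 remains; patient's 50% is $140.50. Cost to patient: $540.50. OOP to date $540.50. Insurer: $681 − $540.50 = $140.50.
Claim 2 — $184: deductible already satisfied, so patient's share is 50% × $184 = $92. Patient pays $92; OOP now $632.50. Insurer: $184 − $92 = $92.
Claim 3 — $865: 50% coinsurance on $865 = $432.50. Cost to patient: $432.50. OOP to date $1065. Plan pays $865 − $432.50 = $432.50.
Claim 4 — $185: deductible met; 50% of $185 = $92.50. Cost to patient: $92.50. OOP to date $1157.50. Insurer: $185 − $92.50 = $92.50.

$92.50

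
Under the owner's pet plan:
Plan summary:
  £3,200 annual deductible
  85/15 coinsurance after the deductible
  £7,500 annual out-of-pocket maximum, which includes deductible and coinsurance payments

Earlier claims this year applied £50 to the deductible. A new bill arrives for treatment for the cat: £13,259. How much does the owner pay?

£50 of the £3,200 deductible is already met, leaving £3,150.
After the £3,150 deductible portion, £13,259 − £3,150 = £10,109 is subject to coinsurance.
Coinsurance: £10,109 × 15% = £1,516.35.
So the owner owes £3,150 + £1,516.35 = £4,666.35 before any cap.
Year-to-date out-of-pocket becomes £50 + £4,666.35 = £4,716.35, still under the £7,500 maximum, so no cap applies.

£4,666.35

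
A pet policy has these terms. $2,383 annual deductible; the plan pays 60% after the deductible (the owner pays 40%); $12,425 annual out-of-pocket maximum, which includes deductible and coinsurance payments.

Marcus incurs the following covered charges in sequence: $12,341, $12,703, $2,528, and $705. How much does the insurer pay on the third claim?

$1,550.40

Claim 1 — $12,341: $2,383 to deductible, leaving $9,958; 40% of $9,958 = $3,983.20. Owner owes $6,366.20 (running OOP $6,366.20). Plan pays $12,341 − $6,366.20 = $5,974.80.
Claim 2 — $12,703: deductible met; 40% of $12,703 = $5,081.20. Owner owes $5,081.20 (running OOP $11,447.40). Insurer: $12,703 − $5,081.20 = $7,621.80.
Claim 3 — $2,528: deductible already satisfied, so owner's share is 40% × $2,528 = $1,011.20. OOP would hit $12,458.60 > $12,425, so the cap limits the owner to $12,425 − $11,447.40 = $977.60. Insurer: $2,528 − $977.60 = $1,550.40.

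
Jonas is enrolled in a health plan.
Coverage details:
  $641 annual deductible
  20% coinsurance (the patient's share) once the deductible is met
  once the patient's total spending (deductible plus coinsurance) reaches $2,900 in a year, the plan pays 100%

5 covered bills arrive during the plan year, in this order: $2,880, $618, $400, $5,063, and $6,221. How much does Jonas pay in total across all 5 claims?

Claim 1 — $2,880: deductible takes $641, $2,239 remains; coinsurance $2,239 × 20% = $447.80. Cost to patient: $1,088.80. OOP to date $1,088.80.
Claim 2 — $618: deductible already satisfied, so patient's share is 20% × $618 = $123.60. Cost to patient: $123.60. OOP to date $1,212.40.
Claim 3 — $400: 20% coinsurance on $400 = $80. Patient owes $80 (running OOP $1,292.40).
Claim 4 — $5,063: deductible already satisfied, so patient's share is 20% × $5,063 = $1,012.60. Patient pays $1,012.60; OOP now $2,305.
Claim 5 — $6,221: deductible met; 20% of $6,221 = $1,244.20. OOP would hit $3,549.20 > $2,900, so the cap limits the patient to $2,900 − $2,305 = $595.
Total paid by the patient: $1,088.80 + $123.60 + $80 + $1,012.60 + $595 = $2,900.

$2,900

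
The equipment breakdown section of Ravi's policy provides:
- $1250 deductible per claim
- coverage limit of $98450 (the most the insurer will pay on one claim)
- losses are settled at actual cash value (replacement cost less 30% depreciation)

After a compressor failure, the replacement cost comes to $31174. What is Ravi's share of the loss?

At 30% depreciation, ACV = $31174 − $9352.20 = $21821.80.
Less the $1250 deductible: $21821.80 − $1250 = $20571.80.
$20571.80 ≤ $98450, so the limit doesn't bind; insurer pays $20571.80.
The business owner bears the rest of the original loss: $31174 − $20571.80 = $10602.20.

$10602.20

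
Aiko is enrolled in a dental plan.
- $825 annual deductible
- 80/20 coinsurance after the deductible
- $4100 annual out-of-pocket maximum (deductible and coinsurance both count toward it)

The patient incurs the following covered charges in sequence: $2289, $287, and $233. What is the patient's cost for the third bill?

Claim 1 — $2289: $825 to deductible, leaving $1464; patient's 20% is $292.80. Patient owes $1117.80 (running OOP $1117.80).
Claim 2 — $287: deductible already satisfied, so patient's share is 20% × $287 = $57.40. Patient pays $57.40; OOP now $1175.20.
Claim 3 — $233: 20% coinsurance on $233 = $46.60. Patient owes $46.60 (running OOP $1221.80).

$46.60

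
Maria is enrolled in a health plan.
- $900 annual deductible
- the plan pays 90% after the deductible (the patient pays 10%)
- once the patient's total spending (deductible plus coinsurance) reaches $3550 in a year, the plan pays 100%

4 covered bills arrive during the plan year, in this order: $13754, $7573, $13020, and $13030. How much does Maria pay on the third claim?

Claim 1 ($13754): $900 to deductible, leaving $12854; patient's 10% is $1285.40. Patient pays $2185.40; OOP now $2185.40.
Claim 2 ($7573): deductible met; 10% of $7573 = $757.30. Patient owes $757.30 (running OOP $2942.70).
Claim 3 ($13020): deductible met; 10% of $13020 = $1302. Adding that to $2942.70 gives $4244.70, past the $3550 cap; patient pays only $3550 − $2942.70 = $607.30.

$607.30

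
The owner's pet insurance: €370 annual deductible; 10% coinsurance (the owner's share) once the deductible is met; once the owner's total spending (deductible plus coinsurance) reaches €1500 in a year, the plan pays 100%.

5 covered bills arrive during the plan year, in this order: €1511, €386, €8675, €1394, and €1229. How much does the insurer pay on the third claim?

Claim 1 — €1511: €370 to deductible, leaving €1141; coinsurance €1141 × 10% = €114.10. Owner pays €484.10; OOP now €484.10. Insurer: €1511 − €484.10 = €1026.90.
Claim 2 — €386: deductible met; 10% of €386 = €38.60. Owner pays €38.60; OOP now €522.70. Insurer: €386 − €38.60 = €347.40.
Claim 3 — €8675: deductible met; 10% of €8675 = €867.50. Owner owes €867.50 (running OOP €1390.20). Insurer: €8675 − €867.50 = €7807.50.

€7807.50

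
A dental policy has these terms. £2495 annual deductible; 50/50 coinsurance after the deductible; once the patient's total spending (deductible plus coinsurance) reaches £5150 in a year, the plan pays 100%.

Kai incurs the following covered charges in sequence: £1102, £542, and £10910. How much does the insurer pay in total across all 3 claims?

£7404

#1 (£1102): all of it applies to the deductible. Cost to patient: £1102. OOP to date £1102. Insurer: £1102 − £1102 = £0.
#2 (£542): fully absorbed by the deductible. Cost to patient: £542. OOP to date £1644. Insurer: £542 − £542 = £0.
#3 (£10910): £851 to deductible, leaving £10059; coinsurance £10059 × 50% = £5029.50. Deductible plus coinsurance: £851 + £5029.50 = £5880.50. That would push OOP to £7524.50, over the £5150 cap, so patient pays £5150 − £1644 = £3506. Insurer: £10910 − £3506 = £7404.
Insurer total: £0 + £0 + £7404 = £7404.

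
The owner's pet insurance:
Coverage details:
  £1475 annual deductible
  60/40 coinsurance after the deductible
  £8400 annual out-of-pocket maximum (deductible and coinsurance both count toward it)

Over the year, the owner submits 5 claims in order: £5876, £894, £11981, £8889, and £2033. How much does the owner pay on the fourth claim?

Bill 1, £5876: deductible takes £1475, £4401 remains; owner's 40% is £1760.40. Owner owes £3235.40 (running OOP £3235.40).
Bill 2, £894: 40% coinsurance on £894 = £357.60. Cost to owner: £357.60. OOP to date £3593.
Bill 3, £11981: deductible already satisfied, so owner's share is 40% × £11981 = £4792.40. Owner pays £4792.40; OOP now £8385.40.
Bill 4, £8889: deductible met; 40% of £8889 = £3555.60. OOP would hit £11941 > £8400, so the cap limits the owner to £8400 − £8385.40 = £14.60.

£14.60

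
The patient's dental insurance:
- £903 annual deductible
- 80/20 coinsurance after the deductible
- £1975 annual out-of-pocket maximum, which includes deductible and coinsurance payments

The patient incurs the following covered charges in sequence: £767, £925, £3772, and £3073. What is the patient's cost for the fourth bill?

£159.80

#1 (£767): all of it applies to the deductible. Patient pays £767; OOP now £767.
#2 (£925): deductible takes £136, £789 remains; 20% of £789 = £157.80. Cost to patient: £293.80. OOP to date £1060.80.
#3 (£3772): 20% coinsurance on £3772 = £754.40. Patient owes £754.40 (running OOP £1815.20).
#4 (£3073): deductible already satisfied, so patient's share is 20% × £3073 = £614.60. That would push OOP to £2429.80, over the £1975 cap, so patient pays £1975 − £1815.20 = £159.80.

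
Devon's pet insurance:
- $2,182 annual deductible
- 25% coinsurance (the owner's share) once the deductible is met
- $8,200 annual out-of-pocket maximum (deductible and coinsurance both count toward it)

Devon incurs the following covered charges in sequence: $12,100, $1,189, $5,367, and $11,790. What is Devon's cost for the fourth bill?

#1 ($12,100): $2,182 to deductible, leaving $9,918; coinsurance $9,918 × 25% = $2,479.50. Cost to owner: $4,661.50. OOP to date $4,661.50.
#2 ($1,189): deductible met; 25% of $1,189 = $297.25. Cost to owner: $297.25. OOP to date $4,958.75.
#3 ($5,367): deductible already satisfied, so owner's share is 25% × $5,367 = $1,341.75. Owner owes $1,341.75 (running OOP $6,300.50).
#4 ($11,790): deductible already satisfied, so owner's share is 25% × $11,790 = $2,947.50. OOP would hit $9,248 > $8,200, so the cap limits the owner to $8,200 − $6,300.50 = $1,899.50.

$1,899.50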